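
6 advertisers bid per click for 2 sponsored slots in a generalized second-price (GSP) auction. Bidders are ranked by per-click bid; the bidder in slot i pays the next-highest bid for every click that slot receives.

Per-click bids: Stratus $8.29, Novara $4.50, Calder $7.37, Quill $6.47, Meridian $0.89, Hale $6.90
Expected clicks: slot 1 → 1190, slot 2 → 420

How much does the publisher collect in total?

Per-click bids in order: $8.29 (Stratus) > $7.37 (Calder) > $6.90 (Hale) > …
Slot 1: Stratus pays $7.37 × 1190 = $8770.30
Slot 2: Calder pays $6.90 × 420 = $2898.00
Total = $11668.30

Total revenue: $11668.30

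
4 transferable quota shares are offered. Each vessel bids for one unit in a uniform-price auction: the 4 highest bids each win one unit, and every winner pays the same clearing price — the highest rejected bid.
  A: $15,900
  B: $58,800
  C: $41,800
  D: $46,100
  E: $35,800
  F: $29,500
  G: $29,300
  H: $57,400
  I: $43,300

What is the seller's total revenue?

Total revenue: $167,200

Sorting: 58,800 (B), 57,400 (H), 46,100 (D), 43,300 (I), 41,800 (C), 35,800 (E), …
Top 4: B, H, D, I.
Highest unsuccessful bid: $41,800 → clearing price.
Total revenue = 4 × $41,800 = $167,200.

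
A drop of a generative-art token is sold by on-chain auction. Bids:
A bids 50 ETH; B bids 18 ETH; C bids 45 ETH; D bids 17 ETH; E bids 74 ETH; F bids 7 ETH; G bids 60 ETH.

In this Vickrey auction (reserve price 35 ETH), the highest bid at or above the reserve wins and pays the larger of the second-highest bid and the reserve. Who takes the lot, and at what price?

E pays 60 ETH

Bids in order: 74 (E) > 60 (G) > 50 (A) > 45 (C) > 18 (B) > 17 (D) > …
Highest eligible bid: E at 74 ETH.
Second-highest bid 60 ETH exceeds the reserve 35 ETH → payment 60 ETH.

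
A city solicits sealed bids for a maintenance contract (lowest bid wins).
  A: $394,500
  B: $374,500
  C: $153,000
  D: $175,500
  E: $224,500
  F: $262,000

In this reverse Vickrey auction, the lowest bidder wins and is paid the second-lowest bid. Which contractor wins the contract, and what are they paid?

C is paid $175,500

Sorting bids: 153,000 (C) < 175,500 (D) < 224,500 (E) < 262,000 (F) < 374,500 (B) < 394,500 (A)
Second-price: C is paid D's bid of $175,500.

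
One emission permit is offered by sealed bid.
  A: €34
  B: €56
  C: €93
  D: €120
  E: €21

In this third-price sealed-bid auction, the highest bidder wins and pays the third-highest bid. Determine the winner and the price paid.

D pays €56

Bids in order: 120 (D) > 93 (C) > 56 (B) > 34 (A) > 21 (E)
D wins; payment is bid #3 in the ranking = €56.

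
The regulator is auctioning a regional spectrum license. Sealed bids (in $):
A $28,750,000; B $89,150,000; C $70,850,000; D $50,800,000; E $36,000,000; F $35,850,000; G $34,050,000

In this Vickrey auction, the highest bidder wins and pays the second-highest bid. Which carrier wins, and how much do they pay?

B pays $70,850,000

Sorting bids: 89,150,000 (B) > 70,850,000 (C) > 50,800,000 (D) > 36,000,000 (E) > 35,850,000 (F) > 34,050,000 (G) > …
Second-price: B pays C's bid of $70,850,000.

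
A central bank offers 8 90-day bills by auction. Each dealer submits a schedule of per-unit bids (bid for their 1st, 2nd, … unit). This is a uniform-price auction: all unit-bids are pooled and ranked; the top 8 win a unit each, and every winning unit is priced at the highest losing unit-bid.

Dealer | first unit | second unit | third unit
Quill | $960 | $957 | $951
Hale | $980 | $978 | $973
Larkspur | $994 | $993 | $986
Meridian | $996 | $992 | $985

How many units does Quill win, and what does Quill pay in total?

Quill: 0 units, pays $0

All unit-bids, highest first — top 8: 996 (Meridian-1), 994 (Larkspur-1), 993 (Larkspur-2), 992 (Meridian-2), 986 (Larkspur-3), 985 (Meridian-3), 980 (Hale-1), 978 (Hale-2)
First bid not allocated: $973.
Quill wins 0 unit(s) at $973 each.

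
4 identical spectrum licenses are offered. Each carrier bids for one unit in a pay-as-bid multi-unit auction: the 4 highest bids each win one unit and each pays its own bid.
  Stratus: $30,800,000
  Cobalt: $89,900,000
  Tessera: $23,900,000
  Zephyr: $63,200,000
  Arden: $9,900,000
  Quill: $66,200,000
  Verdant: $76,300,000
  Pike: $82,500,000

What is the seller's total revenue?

Ordering the bids: 89,900,000 (Cobalt), 82,500,000 (Pike), 76,300,000 (Verdant), 66,200,000 (Quill), 63,200,000 (Zephyr), 30,800,000 (Stratus), …
Top 4: Cobalt, Pike, Verdant, Quill.
Total revenue = 89,900,000 + 82,500,000 + 76,300,000 + 66,200,000 = $314,900,000.

Total revenue: $314,900,000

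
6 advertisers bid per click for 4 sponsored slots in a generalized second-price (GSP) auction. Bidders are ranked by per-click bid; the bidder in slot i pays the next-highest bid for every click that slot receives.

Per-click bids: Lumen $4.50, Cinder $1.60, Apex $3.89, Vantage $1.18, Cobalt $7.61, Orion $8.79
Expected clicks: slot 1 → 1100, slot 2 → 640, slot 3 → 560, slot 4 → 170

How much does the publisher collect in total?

Ranked by bid: $8.79 (Orion) > $7.61 (Cobalt) > $4.50 (Lumen) > $3.89 (Apex) > $1.60 (Cinder) > …
Slot 1: Orion pays $7.61 × 1100 = $8371.00
Slot 2: Cobalt pays $4.50 × 640 = $2880.00
Slot 3: Lumen pays $3.89 × 560 = $2178.40
Slot 4: Apex pays $1.60 × 170 = $272.00
Total = $13701.40

Total revenue: $13701.40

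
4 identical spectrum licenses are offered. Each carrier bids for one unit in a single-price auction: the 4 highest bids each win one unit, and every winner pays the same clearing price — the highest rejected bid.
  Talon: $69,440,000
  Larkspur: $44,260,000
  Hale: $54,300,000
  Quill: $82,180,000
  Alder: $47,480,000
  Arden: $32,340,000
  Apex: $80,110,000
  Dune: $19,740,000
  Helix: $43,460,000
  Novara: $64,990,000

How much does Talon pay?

Bids ranked high→low: 82,180,000 (Quill), 80,110,000 (Apex), 69,440,000 (Talon), 64,990,000 (Novara), 54,300,000 (Hale), 47,480,000 (Alder), …
Top 4: Quill, Apex, Talon, Novara.
First losing bid is Hale's $54,300,000, which sets the uniform price.
Talon wins → pays $54,300,000.

Talon pays $54,300,000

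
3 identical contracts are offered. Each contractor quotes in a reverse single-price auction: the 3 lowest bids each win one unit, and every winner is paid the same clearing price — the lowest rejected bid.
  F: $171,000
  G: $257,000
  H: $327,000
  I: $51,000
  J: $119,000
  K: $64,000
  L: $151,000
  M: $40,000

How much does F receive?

F is paid $0

Ordering the bids: 40,000 (M), 51,000 (I), 64,000 (K), 119,000 (J), 151,000 (L), …
Lowest 3: M, I, K.
First losing bid is J's $119,000, which sets the uniform price.
F does not win → is paid $0.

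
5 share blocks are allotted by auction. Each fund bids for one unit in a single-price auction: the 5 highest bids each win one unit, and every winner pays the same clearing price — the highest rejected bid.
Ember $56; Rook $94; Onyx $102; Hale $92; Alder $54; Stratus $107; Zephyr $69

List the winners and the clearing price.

Sorting: 107 (Stratus), 102 (Onyx), 94 (Rook), 92 (Hale), 69 (Zephyr), 56 (Ember), 54 (Alder)
Winners (5 units): Stratus, Onyx, Rook, Hale, Zephyr.
Highest unsuccessful bid: $56 → clearing price.

Stratus, Onyx, Rook, Hale, Zephyr; each pays $56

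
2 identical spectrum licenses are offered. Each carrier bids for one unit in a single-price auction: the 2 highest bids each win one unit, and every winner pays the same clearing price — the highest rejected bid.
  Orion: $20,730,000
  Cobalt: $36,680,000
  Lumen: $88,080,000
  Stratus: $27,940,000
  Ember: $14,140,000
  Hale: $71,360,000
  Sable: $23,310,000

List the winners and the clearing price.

Sorting: 88,080,000 (Lumen), 71,360,000 (Hale), 36,680,000 (Cobalt), 27,940,000 (Stratus), …
The 2 highest are Lumen, Hale.
Clearing price = highest rejected bid = $36,680,000.

Lumen, Hale; each pays $36,680,000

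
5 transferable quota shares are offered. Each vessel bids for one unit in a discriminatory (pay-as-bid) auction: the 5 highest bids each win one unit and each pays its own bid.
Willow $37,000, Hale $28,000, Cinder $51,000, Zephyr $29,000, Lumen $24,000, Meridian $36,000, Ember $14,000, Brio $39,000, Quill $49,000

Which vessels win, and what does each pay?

Cinder $51,000, Quill $49,000, Brio $39,000, Willow $37,000, Meridian $36,000

Ordering the bids: 51,000 (Cinder), 49,000 (Quill), 39,000 (Brio), 37,000 (Willow), 36,000 (Meridian), 29,000 (Zephyr), 28,000 (Hale), …
The 5 highest are Cinder, Quill, Brio, Willow, Meridian.
Each winner pays its own bid: Cinder $51,000, Quill $49,000, Brio $39,000, Willow $37,000, Meridian $36,000.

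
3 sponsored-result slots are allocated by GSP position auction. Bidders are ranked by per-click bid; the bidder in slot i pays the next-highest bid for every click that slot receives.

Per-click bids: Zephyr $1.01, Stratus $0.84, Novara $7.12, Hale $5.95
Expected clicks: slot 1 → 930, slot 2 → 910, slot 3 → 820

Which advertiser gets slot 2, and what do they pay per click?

Hale; $1.01 per click

Ranked by bid: $7.12 (Novara) > $5.95 (Hale) > $1.01 (Zephyr) > $0.84 (Stratus)
Slot 2 goes to the second-ranked bidder, Hale, who pays the next bid down: $1.01/click.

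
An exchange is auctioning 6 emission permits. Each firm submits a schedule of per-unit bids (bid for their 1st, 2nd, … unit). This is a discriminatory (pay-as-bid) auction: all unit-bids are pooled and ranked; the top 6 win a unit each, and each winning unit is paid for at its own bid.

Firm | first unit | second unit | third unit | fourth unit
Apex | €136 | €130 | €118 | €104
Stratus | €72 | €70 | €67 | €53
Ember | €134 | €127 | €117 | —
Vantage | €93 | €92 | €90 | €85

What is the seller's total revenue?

Total revenue: €762

Pooled unit-bids ranked (top 6): 136 (Apex-1), 134 (Ember-1), 130 (Apex-2), 127 (Ember-2), 118 (Apex-3), 117 (Ember-3)
Next rejected bid: €104 (not a price — pay-as-bid).
Each winning unit pays its own bid.
Revenue = 136 + 134 + 130 + 127 + 118 + 117 = €762.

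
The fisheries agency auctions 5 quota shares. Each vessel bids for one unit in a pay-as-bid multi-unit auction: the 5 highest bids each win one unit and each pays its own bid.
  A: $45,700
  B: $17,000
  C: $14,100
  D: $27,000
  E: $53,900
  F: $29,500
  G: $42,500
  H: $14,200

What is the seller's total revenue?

Sorting: 53,900 (E), 45,700 (A), 42,500 (G), 29,500 (F), 27,000 (D), 17,000 (B), 14,200 (H), …
The 5 highest are E, A, G, F, D.
Total revenue = 53,900 + 45,700 + 42,500 + 29,500 + 27,000 = $198,600.

Total revenue: $198,600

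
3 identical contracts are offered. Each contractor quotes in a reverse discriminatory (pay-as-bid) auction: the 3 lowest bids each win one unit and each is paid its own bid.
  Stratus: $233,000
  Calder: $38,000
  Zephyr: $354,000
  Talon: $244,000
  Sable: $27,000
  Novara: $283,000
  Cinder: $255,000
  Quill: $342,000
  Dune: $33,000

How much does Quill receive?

Quill is paid $0

Bids ranked low→high: 27,000 (Sable), 33,000 (Dune), 38,000 (Calder), 233,000 (Stratus), 244,000 (Talon), …
Lowest 3: Sable, Dune, Calder.
Quill does not win → $0.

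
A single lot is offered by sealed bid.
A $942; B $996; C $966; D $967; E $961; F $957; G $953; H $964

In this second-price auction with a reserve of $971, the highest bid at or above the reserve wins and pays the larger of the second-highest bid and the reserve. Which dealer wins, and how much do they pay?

B pays $971

Sorting bids: 996 (B) > 967 (D) > 966 (C) > 964 (H) > 961 (E) > 957 (F) > …
B has the top bid at or above the reserve ($996).
max(second-highest $967, reserve $971) = $971.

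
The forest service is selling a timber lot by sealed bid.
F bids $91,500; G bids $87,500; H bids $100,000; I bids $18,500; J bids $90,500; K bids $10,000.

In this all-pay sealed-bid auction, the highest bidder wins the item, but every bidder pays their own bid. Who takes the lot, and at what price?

H pays $100,000

Bids in order: 100,000 (H) > 91,500 (F) > 90,500 (J) > 87,500 (G) > 18,500 (I) > 10,000 (K)
H is highest and takes the item; every bidder forfeits their bid.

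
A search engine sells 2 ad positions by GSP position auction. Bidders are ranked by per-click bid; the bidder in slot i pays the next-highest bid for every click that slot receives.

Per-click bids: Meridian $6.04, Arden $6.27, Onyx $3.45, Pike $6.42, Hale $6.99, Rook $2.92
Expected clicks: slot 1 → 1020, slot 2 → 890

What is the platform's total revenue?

Total revenue: $12128.70

Per-click bids in order: $6.99 (Hale) > $6.42 (Pike) > $6.27 (Arden) > …
Slot 1: Hale pays $6.42 × 1020 = $6548.40
Slot 2: Pike pays $6.27 × 890 = $5580.30
Total = $12128.70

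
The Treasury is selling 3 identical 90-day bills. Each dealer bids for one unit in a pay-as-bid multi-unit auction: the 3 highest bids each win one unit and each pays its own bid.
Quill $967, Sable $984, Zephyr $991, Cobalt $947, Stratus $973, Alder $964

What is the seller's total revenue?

Sorting: 991 (Zephyr), 984 (Sable), 973 (Stratus), 967 (Quill), 964 (Alder), …
Top 3: Zephyr, Sable, Stratus.
Total revenue = 991 + 984 + 973 = $2,948.

Total revenue: $2,948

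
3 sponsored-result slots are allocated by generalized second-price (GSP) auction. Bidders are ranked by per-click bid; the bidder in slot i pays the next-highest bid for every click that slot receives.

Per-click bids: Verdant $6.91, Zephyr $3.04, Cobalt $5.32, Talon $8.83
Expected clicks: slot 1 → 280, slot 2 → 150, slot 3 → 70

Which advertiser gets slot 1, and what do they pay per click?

Talon; $6.91 per click

Per-click bids in order: $8.83 (Talon) > $6.91 (Verdant) > $5.32 (Cobalt) > $3.04 (Zephyr)
Slot 1 goes to the first-ranked bidder, Talon, who pays the next bid down: $6.91/click.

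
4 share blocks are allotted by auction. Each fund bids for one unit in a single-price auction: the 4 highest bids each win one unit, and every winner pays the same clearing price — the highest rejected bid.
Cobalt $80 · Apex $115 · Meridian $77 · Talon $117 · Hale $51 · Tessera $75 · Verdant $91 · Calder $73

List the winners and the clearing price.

Talon, Apex, Verdant, Cobalt; each pays $77

Ordering the bids: 117 (Talon), 115 (Apex), 91 (Verdant), 80 (Cobalt), 77 (Meridian), 75 (Tessera), …
Top 4: Talon, Apex, Verdant, Cobalt.
First losing bid is Meridian's $77, which sets the uniform price.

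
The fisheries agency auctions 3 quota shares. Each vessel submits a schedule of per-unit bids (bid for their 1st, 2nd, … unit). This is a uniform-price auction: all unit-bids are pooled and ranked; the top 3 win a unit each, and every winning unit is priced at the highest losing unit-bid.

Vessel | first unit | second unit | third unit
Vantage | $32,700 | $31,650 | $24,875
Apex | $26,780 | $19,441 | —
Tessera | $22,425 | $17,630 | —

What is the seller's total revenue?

Pooled unit-bids ranked (top 3): 32,700 (Vantage-1), 31,650 (Vantage-2), 26,780 (Apex-1)
Highest rejected unit-bid = $24,875.
Allocation: Apex 1, Vantage 2. Every unit priced at $24,875.
Revenue = 3 × 24,875 = $74,625.

Total revenue: $74,625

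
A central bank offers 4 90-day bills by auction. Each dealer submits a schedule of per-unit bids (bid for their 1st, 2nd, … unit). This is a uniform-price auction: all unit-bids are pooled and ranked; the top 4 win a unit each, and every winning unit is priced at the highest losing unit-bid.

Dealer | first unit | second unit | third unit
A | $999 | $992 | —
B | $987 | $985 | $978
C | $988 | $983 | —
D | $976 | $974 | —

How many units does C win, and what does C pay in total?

C: 1 unit, pays $985

Merging the schedules and taking the best 4: 999 (A-1), 992 (A-2), 988 (C-1), 987 (B-1)
First bid not allocated: $985.
C wins 1 unit(s) at $985 each.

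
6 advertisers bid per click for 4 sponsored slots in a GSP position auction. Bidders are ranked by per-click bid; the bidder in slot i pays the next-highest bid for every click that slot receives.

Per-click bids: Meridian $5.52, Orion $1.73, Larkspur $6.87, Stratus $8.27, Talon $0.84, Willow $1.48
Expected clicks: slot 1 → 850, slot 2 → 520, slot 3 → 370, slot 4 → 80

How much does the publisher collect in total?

Sorting advertisers: $8.27 (Stratus) > $6.87 (Larkspur) > $5.52 (Meridian) > $1.73 (Orion) > $1.48 (Willow) > …
Slot 1: Stratus pays $6.87 × 850 = $5839.50
Slot 2: Larkspur pays $5.52 × 520 = $2870.40
Slot 3: Meridian pays $1.73 × 370 = $640.10
Slot 4: Orion pays $1.48 × 80 = $118.40
Total = $9468.40

Total revenue: $9468.40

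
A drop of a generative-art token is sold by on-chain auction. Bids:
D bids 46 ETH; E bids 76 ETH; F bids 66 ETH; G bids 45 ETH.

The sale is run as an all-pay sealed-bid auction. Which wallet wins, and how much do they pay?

E pays 76 ETH

Bids ranked: 76 (E) > 66 (F) > 46 (D) > 45 (G)
E is highest and takes the item; every bidder forfeits their bid.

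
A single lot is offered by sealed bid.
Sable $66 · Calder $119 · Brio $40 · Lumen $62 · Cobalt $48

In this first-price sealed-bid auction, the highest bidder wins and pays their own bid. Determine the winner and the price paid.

Bids ranked: 119 (Calder) > 66 (Sable) > 62 (Lumen) > 48 (Cobalt) > 40 (Brio)
Calder has the highest bid and pays exactly that: $119.

Calder pays $119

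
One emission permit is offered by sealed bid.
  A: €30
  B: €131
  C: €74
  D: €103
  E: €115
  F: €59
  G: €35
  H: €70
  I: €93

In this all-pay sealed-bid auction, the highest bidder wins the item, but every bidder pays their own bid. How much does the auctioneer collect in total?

Total revenue: €710

All-pay sealed-bid auction: the highest bidder wins the item, but every bidder pays their own bid.
Bids in order: 131 (B) > 115 (E) > 103 (D) > 93 (I) > 74 (C) > 70 (H) > …
B wins with the top bid; all bids are sunk regardless.
Every bidder forfeits their bid regardless of winning.
Revenue = 30 + 131 + 74 + 103 + 115 + 59 + 35 + 70 + 93 = €710.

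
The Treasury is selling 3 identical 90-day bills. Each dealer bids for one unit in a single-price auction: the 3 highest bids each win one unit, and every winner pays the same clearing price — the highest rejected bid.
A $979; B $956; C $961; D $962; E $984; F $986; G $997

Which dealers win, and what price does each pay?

G, F, E; each pays $979

Bids ranked high→low: 997 (G), 986 (F), 984 (E), 979 (A), 962 (D), …
Winners (3 units): G, F, E.
Highest unsuccessful bid: $979 → clearing price.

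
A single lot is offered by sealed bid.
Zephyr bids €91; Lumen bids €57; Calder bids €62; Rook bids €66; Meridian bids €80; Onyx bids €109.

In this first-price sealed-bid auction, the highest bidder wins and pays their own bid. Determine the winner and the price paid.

Onyx pays €109

Bids ranked: 109 (Onyx) > 91 (Zephyr) > 80 (Meridian) > 66 (Rook) > 62 (Calder) > 57 (Lumen)
First-price: Onyx pays what they bid, €109.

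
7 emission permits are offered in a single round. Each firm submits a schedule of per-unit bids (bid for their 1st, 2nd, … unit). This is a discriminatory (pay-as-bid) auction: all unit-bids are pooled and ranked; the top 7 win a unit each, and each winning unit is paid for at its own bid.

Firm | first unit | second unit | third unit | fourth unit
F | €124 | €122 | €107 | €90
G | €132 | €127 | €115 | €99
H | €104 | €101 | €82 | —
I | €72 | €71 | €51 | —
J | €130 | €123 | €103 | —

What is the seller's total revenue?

Total revenue: €873

All unit-bids, highest first — top 7: 132 (G-1), 130 (J-1), 127 (G-2), 124 (F-1), 123 (J-2), 122 (F-2), 115 (G-3)
Next rejected bid: €107 (not a price — pay-as-bid).
Each winning unit pays its own bid.
Revenue = 132 + 130 + 127 + 124 + 123 + 122 + 115 = €873.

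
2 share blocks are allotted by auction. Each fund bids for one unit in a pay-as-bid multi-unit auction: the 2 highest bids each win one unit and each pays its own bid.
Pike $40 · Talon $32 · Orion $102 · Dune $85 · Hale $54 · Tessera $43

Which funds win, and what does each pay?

Sorting: 102 (Orion), 85 (Dune), 54 (Hale), 43 (Tessera), …
Top 2: Orion, Dune.
Each winner pays its own bid: Orion $102, Dune $85.

Orion $102, Dune $85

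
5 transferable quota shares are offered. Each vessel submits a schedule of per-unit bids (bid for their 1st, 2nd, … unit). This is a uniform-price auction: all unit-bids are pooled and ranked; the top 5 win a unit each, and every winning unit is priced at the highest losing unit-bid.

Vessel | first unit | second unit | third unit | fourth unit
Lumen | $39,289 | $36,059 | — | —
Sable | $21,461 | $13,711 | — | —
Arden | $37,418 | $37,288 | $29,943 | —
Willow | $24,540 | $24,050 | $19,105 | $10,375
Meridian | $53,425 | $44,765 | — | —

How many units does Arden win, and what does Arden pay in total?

Arden: 2 units, pays $72,118

Pooled unit-bids ranked (top 5): 53,425 (Meridian-1), 44,765 (Meridian-2), 39,289 (Lumen-1), 37,418 (Arden-1), 37,288 (Arden-2)
The (k+1)-th unit-bid is $36,059.
Arden wins 2 unit(s) at $36,059 each.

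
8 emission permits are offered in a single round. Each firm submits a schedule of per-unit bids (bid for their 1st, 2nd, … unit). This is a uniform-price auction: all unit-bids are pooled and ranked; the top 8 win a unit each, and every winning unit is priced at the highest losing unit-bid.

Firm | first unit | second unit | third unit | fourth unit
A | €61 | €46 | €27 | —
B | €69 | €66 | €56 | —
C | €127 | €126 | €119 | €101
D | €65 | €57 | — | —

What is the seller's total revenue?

Pooled unit-bids ranked (top 8): 127 (C-1), 126 (C-2), 119 (C-3), 101 (C-4), 69 (B-1), 66 (B-2), 65 (D-1), 61 (A-1)
First bid not allocated: €57.
Allocation: A 1, B 2, C 4, D 1. Every unit priced at €57.
Revenue = 8 × 57 = €456.

Total revenue: €456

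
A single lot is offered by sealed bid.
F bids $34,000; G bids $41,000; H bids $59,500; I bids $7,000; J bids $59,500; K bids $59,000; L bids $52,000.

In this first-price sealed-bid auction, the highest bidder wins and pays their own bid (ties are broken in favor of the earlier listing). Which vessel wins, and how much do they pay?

H pays $59,500

Bids ranked: 59,500 (H) > 59,500 (J) > 59,000 (K) > 52,000 (L) > 41,000 (G) > 34,000 (F) > …
Tie at $59,500 → H wins by tie-break.
First-price: H pays what they bid, $59,500.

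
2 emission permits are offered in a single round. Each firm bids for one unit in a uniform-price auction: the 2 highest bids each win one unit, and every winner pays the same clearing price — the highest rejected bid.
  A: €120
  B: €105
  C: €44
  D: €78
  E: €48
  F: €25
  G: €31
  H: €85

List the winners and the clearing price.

Ordering the bids: 120 (A), 105 (B), 85 (H), 78 (D), …
The 2 highest are A, B.
Clearing price = highest rejected bid = €85.

A, B; each pays €85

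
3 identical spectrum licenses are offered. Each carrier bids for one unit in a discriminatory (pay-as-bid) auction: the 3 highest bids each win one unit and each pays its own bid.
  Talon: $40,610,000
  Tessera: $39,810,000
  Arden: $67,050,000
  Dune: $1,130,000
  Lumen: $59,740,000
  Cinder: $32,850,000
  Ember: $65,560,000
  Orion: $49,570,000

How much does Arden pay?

Ordering the bids: 67,050,000 (Arden), 65,560,000 (Ember), 59,740,000 (Lumen), 49,570,000 (Orion), 40,610,000 (Talon), …
The 3 highest are Arden, Ember, Lumen.
Arden wins → own bid $67,050,000.

Arden pays $67,050,000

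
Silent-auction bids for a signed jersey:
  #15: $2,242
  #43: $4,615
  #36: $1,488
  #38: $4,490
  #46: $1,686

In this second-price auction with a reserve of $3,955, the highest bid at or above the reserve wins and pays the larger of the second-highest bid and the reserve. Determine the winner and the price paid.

Sorting bids: 4,615 (#43) > 4,490 (#38) > 2,242 (#15) > 1,686 (#46) > 1,488 (#36)
#43 has the top bid at or above the reserve ($4,615).
Second-highest bid $4,490 exceeds the reserve $3,955 → payment $4,490.

#43 pays $4,490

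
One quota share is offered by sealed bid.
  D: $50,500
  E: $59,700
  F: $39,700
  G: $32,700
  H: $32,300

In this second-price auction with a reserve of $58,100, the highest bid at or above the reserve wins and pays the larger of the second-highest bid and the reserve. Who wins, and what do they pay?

Sorting bids: 59,700 (E) > 50,500 (D) > 39,700 (F) > 32,700 (G) > 32,300 (H)
Highest eligible bid: E at $59,700.
max(second-highest $50,500, reserve $58,100) = $58,100.

E pays $58,100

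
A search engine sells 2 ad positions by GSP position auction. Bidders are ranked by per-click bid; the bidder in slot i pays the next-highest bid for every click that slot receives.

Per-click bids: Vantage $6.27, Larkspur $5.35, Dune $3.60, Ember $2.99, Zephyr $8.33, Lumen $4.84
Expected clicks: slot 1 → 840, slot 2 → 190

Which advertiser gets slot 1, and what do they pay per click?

Zephyr; $6.27 per click

Ranked by bid: $8.33 (Zephyr) > $6.27 (Vantage) > $5.35 (Larkspur) > …
Slot 1 goes to the first-ranked bidder, Zephyr, who pays the next bid down: $6.27/click.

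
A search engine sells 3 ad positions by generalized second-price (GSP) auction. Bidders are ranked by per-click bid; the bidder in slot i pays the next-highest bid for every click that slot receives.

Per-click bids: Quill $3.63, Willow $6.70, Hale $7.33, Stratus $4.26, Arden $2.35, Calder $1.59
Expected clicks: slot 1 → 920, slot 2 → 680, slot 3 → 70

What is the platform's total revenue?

Total revenue: $9314.90

Ranked by bid: $7.33 (Hale) > $6.70 (Willow) > $4.26 (Stratus) > $3.63 (Quill) > …
Slot 1: Hale pays $6.70 × 920 = $6164.00
Slot 2: Willow pays $4.26 × 680 = $2896.80
Slot 3: Stratus pays $3.63 × 70 = $254.10
Total = $9314.90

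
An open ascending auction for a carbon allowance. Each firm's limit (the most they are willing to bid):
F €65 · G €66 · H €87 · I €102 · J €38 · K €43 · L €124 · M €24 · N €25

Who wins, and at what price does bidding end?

L wins at €102

Limits in order: 124 (L) > 102 (I) > 87 (H) > 66 (G) > 65 (F) > 43 (K) > …
I is the last rival to drop out, at €102; L remains and wins at that price.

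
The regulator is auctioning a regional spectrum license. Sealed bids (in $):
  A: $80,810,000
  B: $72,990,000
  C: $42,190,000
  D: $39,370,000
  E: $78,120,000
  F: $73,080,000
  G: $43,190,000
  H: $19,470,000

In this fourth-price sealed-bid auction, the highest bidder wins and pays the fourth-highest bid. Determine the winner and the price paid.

A pays $72,990,000

Sorting bids: 80,810,000 (A) > 78,120,000 (E) > 73,080,000 (F) > 72,990,000 (B) > 43,190,000 (G) > 42,190,000 (C) > …
A wins; payment is bid #4 in the ranking = $72,990,000.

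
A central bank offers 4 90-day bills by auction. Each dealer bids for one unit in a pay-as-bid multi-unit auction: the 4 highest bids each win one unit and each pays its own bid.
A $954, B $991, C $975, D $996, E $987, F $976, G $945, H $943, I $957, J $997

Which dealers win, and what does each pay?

J $997, D $996, B $991, E $987

Bids ranked high→low: 997 (J), 996 (D), 991 (B), 987 (E), 976 (F), 975 (C), …
Winners (4 units): J, D, B, E.
Each winner pays its own bid: J $997, D $996, B $991, E $987.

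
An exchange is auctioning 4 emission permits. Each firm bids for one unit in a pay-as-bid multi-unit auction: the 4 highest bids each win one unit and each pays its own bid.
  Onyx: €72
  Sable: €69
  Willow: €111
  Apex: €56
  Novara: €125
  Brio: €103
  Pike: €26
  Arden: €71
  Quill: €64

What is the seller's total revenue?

Total revenue: €411

Sorting: 125 (Novara), 111 (Willow), 103 (Brio), 72 (Onyx), 71 (Arden), 69 (Sable), …
The 4 highest are Novara, Willow, Brio, Onyx.
Total revenue = 125 + 111 + 103 + 72 = €411.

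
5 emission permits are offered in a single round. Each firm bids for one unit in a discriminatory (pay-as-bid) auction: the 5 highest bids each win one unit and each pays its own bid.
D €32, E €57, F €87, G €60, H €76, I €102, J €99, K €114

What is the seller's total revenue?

Bids ranked high→low: 114 (K), 102 (I), 99 (J), 87 (F), 76 (H), 60 (G), 57 (E), …
The 5 highest are K, I, J, F, H.
Total revenue = 114 + 102 + 99 + 87 + 76 = €478.

Total revenue: €478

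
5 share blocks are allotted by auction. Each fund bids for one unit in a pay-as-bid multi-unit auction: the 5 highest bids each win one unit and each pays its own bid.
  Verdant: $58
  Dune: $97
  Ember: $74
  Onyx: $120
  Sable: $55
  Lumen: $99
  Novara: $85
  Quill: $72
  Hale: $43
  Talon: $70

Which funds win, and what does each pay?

Sorting: 120 (Onyx), 99 (Lumen), 97 (Dune), 85 (Novara), 74 (Ember), 72 (Quill), 70 (Talon), …
The 5 highest are Onyx, Lumen, Dune, Novara, Ember.
Each winner pays its own bid: Onyx $120, Lumen $99, Dune $97, Novara $85, Ember $74.

Onyx $120, Lumen $99, Dune $97, Novara $85, Ember $74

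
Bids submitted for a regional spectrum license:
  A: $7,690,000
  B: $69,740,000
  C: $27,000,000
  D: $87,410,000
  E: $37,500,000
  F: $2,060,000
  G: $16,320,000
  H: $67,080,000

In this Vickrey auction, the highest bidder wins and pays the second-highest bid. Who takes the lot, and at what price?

Vickrey auction: the highest bidder wins and pays the second-highest bid.
Bids in order: 87,410,000 (D) > 69,740,000 (B) > 67,080,000 (H) > 37,500,000 (E) > 27,000,000 (C) > 16,320,000 (G) > …
D wins with the highest bid; price is set by the runner-up at $69,740,000.

D pays $69,740,000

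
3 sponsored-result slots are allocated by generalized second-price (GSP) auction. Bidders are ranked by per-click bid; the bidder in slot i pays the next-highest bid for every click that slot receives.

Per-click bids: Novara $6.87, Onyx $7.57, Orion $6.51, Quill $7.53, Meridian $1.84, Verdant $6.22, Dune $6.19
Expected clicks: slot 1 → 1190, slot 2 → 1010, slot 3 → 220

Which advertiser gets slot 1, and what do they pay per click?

Onyx; $7.53 per click

Ranked by bid: $7.57 (Onyx) > $7.53 (Quill) > $6.87 (Novara) > $6.51 (Orion) > …
Slot 1 goes to the first-ranked bidder, Onyx, who pays the next bid down: $7.53/click.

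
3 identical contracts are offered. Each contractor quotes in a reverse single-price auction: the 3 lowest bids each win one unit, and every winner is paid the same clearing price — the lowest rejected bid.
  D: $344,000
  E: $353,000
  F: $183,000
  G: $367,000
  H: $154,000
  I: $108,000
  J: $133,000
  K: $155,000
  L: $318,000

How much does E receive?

E is paid $0

Ordering the bids: 108,000 (I), 133,000 (J), 154,000 (H), 155,000 (K), 183,000 (F), …
The 3 lowest are I, J, H.
First losing bid is K's $155,000, which sets the uniform price.
E does not win → is paid $0.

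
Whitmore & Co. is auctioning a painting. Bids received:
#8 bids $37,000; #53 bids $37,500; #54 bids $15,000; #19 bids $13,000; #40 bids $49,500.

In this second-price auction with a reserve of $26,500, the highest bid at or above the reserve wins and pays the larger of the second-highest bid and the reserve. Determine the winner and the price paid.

#40 pays $37,500

Rule: the highest bid at or above the reserve wins and pays the larger of the second-highest bid and the reserve.
Bids in order: 49,500 (#40) > 37,500 (#53) > 37,000 (#8) > 15,000 (#54) > 13,000 (#19)
Highest eligible bid: #40 at $49,500.
Second-highest bid $37,500 exceeds the reserve $26,500 → payment $37,500.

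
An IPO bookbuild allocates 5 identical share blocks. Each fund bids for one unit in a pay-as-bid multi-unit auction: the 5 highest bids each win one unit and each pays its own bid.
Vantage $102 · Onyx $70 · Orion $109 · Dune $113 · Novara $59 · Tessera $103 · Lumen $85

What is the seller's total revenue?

Total revenue: $512

Ordering the bids: 113 (Dune), 109 (Orion), 103 (Tessera), 102 (Vantage), 85 (Lumen), 70 (Onyx), 59 (Novara)
Top 5: Dune, Orion, Tessera, Vantage, Lumen.
Total revenue = 113 + 109 + 103 + 102 + 85 = $512.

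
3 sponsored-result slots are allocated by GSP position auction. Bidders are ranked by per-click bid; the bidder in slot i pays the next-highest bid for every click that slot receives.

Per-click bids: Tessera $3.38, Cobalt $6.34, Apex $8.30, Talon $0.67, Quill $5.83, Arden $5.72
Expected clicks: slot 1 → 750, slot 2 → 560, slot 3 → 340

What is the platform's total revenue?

Per-click bids in order: $8.30 (Apex) > $6.34 (Cobalt) > $5.83 (Quill) > $5.72 (Arden) > …
Slot 1: Apex pays $6.34 × 750 = $4755.00
Slot 2: Cobalt pays $5.83 × 560 = $3264.80
Slot 3: Quill pays $5.72 × 340 = $1944.80
Total = $9964.60

Total revenue: $9964.60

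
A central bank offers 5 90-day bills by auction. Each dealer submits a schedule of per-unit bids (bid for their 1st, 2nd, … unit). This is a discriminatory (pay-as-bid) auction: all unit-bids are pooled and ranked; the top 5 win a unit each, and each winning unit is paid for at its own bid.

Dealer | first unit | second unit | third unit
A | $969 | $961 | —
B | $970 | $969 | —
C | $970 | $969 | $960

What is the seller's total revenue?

Total revenue: $4,847

Merging the schedules and taking the best 5: 970 (B-1), 970 (C-1), 969 (A-1), 969 (B-2), 969 (C-2)
Next rejected bid: $961 (not a price — pay-as-bid).
Each winning unit pays its own bid.
Revenue = 970 + 970 + 969 + 969 + 969 = $4,847.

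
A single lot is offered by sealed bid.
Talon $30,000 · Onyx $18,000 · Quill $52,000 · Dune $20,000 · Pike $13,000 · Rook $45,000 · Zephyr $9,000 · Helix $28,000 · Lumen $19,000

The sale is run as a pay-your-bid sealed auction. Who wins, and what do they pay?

Sorting bids: 52,000 (Quill) > 45,000 (Rook) > 30,000 (Talon) > 28,000 (Helix) > 20,000 (Dune) > 19,000 (Lumen) > …
Quill is highest → pays own bid, $52,000.

Quill pays $52,000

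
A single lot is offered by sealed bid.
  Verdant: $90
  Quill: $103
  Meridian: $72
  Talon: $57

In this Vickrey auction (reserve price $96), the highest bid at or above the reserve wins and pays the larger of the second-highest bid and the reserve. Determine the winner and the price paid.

Bids ranked: 103 (Quill) > 90 (Verdant) > 72 (Meridian) > 57 (Talon)
Quill has the top bid at or above the reserve ($103).
max(second-highest $90, reserve $96) = $96.

Quill pays $96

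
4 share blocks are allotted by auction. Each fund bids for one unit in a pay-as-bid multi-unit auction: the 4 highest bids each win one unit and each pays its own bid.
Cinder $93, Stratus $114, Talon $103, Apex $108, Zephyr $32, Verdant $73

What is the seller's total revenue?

Total revenue: $418

Ordering the bids: 114 (Stratus), 108 (Apex), 103 (Talon), 93 (Cinder), 73 (Verdant), 32 (Zephyr)
Winners (4 units): Stratus, Apex, Talon, Cinder.
Total revenue = 114 + 108 + 103 + 93 = $418.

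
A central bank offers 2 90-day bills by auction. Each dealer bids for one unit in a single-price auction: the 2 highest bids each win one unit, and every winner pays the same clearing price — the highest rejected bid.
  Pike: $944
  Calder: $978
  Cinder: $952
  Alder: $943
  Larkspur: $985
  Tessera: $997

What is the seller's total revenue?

Total revenue: $1,956

Ordering the bids: 997 (Tessera), 985 (Larkspur), 978 (Calder), 952 (Cinder), …
Top 2: Tessera, Larkspur.
Highest unsuccessful bid: $978 → clearing price.
Total revenue = 2 × $978 = $1,956.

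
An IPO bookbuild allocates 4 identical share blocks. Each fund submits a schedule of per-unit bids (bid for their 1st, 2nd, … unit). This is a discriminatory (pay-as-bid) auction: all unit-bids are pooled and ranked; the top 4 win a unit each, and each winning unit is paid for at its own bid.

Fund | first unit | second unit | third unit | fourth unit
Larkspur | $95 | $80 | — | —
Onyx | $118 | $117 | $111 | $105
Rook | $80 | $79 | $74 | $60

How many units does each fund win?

Onyx 4

All unit-bids, highest first — top 4: 118 (Onyx-1), 117 (Onyx-2), 111 (Onyx-3), 105 (Onyx-4)
Next rejected bid: $95 (not a price — pay-as-bid).
Allocation: Onyx 4.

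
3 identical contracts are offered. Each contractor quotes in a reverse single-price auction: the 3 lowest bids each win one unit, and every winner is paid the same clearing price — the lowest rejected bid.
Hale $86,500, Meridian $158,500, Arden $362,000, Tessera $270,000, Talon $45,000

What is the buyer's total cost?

Total cost: $810,000

Ordering the bids: 45,000 (Talon), 86,500 (Hale), 158,500 (Meridian), 270,000 (Tessera), 362,000 (Arden)
Winners (3 units): Talon, Hale, Meridian.
First losing bid is Tessera's $270,000, which sets the uniform price.
Total cost = 3 × $270,000 = $810,000.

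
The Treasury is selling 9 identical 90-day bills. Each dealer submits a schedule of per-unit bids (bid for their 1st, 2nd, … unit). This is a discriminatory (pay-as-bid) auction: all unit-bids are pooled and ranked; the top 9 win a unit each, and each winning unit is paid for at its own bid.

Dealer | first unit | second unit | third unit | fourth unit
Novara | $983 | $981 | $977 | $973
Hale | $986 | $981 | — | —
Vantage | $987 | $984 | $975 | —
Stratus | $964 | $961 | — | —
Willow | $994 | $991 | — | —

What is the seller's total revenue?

Merging the schedules and taking the best 9: 994 (Willow-1), 991 (Willow-2), 987 (Vantage-1), 986 (Hale-1), 984 (Vantage-2), 983 (Novara-1), 981 (Novara-2), 981 (Hale-2), 977 (Novara-3)
Next rejected bid: $975 (not a price — pay-as-bid).
Each winning unit pays its own bid.
Revenue = 994 + 991 + 987 + 986 + 984 + 983 + 981 + 981 + 977 = $8,864.

Total revenue: $8,864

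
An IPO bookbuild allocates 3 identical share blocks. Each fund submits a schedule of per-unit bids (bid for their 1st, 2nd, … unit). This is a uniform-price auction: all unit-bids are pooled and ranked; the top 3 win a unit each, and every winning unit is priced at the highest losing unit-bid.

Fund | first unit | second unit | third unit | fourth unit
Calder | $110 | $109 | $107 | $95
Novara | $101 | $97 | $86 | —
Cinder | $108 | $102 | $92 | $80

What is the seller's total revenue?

Total revenue: $321

All unit-bids, highest first — top 3: 110 (Calder-1), 109 (Calder-2), 108 (Cinder-1)
The (k+1)-th unit-bid is $107.
Allocation: Calder 2, Cinder 1. Every unit priced at $107.
Revenue = 3 × 107 = $321.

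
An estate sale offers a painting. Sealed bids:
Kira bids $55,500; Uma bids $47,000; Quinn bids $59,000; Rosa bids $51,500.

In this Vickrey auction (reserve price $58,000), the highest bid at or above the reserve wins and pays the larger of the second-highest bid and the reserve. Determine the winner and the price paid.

Bids in order: 59,000 (Quinn) > 55,500 (Kira) > 51,500 (Rosa) > 47,000 (Uma)
Highest eligible bid: Quinn at $59,000.
Second-highest bid $55,500 is below the reserve $58,000, so the reserve binds → payment $58,000.

Quinn pays $58,000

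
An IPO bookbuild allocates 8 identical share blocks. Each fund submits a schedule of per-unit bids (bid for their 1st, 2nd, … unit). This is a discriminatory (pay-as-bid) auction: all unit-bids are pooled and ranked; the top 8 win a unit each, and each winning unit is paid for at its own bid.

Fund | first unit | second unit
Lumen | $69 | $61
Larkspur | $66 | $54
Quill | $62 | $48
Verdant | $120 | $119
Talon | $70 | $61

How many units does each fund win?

Larkspur 1, Lumen 2, Quill 1, Talon 2, Verdant 2

Pooled unit-bids ranked (top 8): 120 (Verdant-1), 119 (Verdant-2), 70 (Talon-1), 69 (Lumen-1), 66 (Larkspur-1), 62 (Quill-1), 61 (Lumen-2), 61 (Talon-2)
Next rejected bid: $54 (not a price — pay-as-bid).
Allocation: Larkspur 1, Lumen 2, Quill 1, Talon 2, Verdant 2.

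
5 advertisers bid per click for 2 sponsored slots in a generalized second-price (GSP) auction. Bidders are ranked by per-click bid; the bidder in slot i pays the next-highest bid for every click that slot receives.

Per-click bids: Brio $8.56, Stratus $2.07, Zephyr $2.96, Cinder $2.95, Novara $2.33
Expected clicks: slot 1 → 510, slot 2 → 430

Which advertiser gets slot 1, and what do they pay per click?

Ranked by bid: $8.56 (Brio) > $2.96 (Zephyr) > $2.95 (Cinder) > …
Slot 1 goes to the first-ranked bidder, Brio, who pays the next bid down: $2.96/click.

Brio; $2.96 per click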